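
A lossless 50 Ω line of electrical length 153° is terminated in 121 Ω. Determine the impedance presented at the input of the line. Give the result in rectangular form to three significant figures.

tan(βl) = tan(153°) = -0.51
Z_in = Z_0·(Z_L + jZ_0·tanβl)/(Z_0 + jZ_L·tanβl)
     = 50·(121 − j25.5)/(50 − j61.7)

Z_in ≈ 60.5 + j49.1 Ω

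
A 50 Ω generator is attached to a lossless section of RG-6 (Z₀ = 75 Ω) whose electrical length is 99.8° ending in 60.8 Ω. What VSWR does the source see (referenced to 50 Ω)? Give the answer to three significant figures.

VSWR ≈ 1.84

tan(βl) = -5.79
Z_in = Z_0·(Z_L + jZ_0·tanβl)/(Z_0 + jZ_L·tanβl) = 91.1 − j6.46 Ω
Γ_s = (Z_in − Z_s)/(Z_in + Z_s) = (41.1 − j6.46)/(141 − j6.46), |Γ_s| = 0.295
VSWR = (1 + |Γ_s|)/(1 − |Γ_s|)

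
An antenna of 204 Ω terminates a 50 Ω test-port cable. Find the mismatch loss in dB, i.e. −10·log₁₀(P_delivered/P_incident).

Γ = (204 − 50)/(204 + 50) = 0.606
|Γ|² = 0.368, so P_del/P_inc = 1 − |Γ|² = 0.632
ML = −10·log₁₀(1 − |Γ|²)

mismatch loss ≈ 1.99 dB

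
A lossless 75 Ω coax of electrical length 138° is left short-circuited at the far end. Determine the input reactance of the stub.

X_in ≈ -67.5 Ω (capacitive)

tan(βl) = -0.9
For a short-circuited stub, Z_in = jZ_0·tan(βl)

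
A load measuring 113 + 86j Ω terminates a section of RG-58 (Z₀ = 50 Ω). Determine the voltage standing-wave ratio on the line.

VSWR ≈ 3.74

Γ = (Z_L − Z_0)/(Z_L + Z_0) = (63 + j86)/(163 + j86)
|Γ| = 107/184 = 0.578
VSWR = (1 + |Γ|)/(1 − |Γ|) = 1.58/0.422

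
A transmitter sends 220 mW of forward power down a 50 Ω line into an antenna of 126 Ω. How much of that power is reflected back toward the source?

P_reflected ≈ 41 mW

Γ = (126 − 50)/(126 + 50) = 0.432
|Γ|² = 0.186
P_refl = |Γ|²·P_inc = 41 mW, P_del = (1 − |Γ|²)·P_inc = 179 mW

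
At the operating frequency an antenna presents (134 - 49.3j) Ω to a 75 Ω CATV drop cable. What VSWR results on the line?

VSWR ≈ 2.12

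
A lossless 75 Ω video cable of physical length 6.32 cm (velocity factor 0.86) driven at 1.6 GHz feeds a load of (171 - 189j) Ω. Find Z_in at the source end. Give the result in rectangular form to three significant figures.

λ = v/f = 0.86·c / 1.6 GHz = 0.161 m
βl = 2π·l/λ = 2π × 0.392 = 141°
tan(βl) = tan(141°) = -0.807
Z_in = Z_0·(Z_L + jZ_0·tanβl)/(Z_0 + jZ_L·tanβl)
     = 75·(171 − j250)/(-77.5 − j138)

Z_in ≈ 63.4 + j129 Ω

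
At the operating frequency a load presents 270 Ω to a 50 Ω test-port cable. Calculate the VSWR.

VSWR ≈ 5.4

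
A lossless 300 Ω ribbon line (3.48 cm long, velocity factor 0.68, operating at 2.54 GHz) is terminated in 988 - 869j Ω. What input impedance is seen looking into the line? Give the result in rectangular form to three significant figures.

Z_in ≈ 529 + j778 Ω

λ = v/f = 0.68·c / 2.54 GHz = 0.0803 m
βl = 2π·l/λ = 2π × 0.433 = 156°
tan(βl) = tan(156°) = -0.446
Z_in = Z_0·(Z_L + jZ_0·tanβl)/(Z_0 + jZ_L·tanβl)
     = 300·(988 − j1000)/(-87.2 − j440)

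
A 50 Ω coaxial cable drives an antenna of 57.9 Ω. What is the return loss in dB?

RL ≈ 22.7 dB

Γ = (57.9 − 50)/(57.9 + 50) = 0.0732
RL = −20·log₁₀|Γ| = −20·log₁₀(0.0732)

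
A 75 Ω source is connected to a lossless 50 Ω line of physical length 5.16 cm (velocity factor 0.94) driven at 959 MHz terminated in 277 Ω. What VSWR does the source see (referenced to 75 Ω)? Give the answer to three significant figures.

λ = v/f = 0.94·c / 959 MHz = 0.294 m
βl = 2π·l/λ = 2π × 0.175 = 63.2°
tan(βl) = 1.98
Z_in = Z_0·(Z_L + jZ_0·tanβl)/(Z_0 + jZ_L·tanβl) = 11.2 − j24.3 Ω
Γ_s = (Z_in − Z_s)/(Z_in + Z_s) = (-63.8 − j24.3)/(86.2 − j24.3), |Γ_s| = 0.761
VSWR = (1 + |Γ_s|)/(1 − |Γ_s|)

VSWR ≈ 7.39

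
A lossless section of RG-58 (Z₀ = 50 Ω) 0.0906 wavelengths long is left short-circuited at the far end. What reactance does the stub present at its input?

βl = 2π × 0.0906 = 32.6°
tan(βl) = 0.64
For a short-circuited stub, Z_in = jZ_0·tan(βl)

X_in ≈ 32 Ω (inductive)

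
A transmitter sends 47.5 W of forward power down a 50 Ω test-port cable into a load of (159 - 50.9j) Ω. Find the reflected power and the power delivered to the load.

|Γ| = |(109 − j50.9)/(209 − j50.9)| = 0.559
|Γ|² = 0.313
P_refl = |Γ|²·P_inc = 14.9 W, P_del = (1 − |Γ|²)·P_inc = 32.6 W

P_reflected ≈ 14.9 W; P_delivered ≈ 32.6 W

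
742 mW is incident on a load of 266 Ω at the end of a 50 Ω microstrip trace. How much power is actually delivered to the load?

Γ = (266 − 50)/(266 + 50) = 0.684
|Γ|² = 0.467
P_refl = |Γ|²·P_inc = 347 mW, P_del = (1 − |Γ|²)·P_inc = 395 mW

P_delivered ≈ 395 mW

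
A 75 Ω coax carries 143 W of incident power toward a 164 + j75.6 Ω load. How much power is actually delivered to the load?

P_delivered ≈ 112 W

|Γ| = |(89 + j75.6)/(239 + j75.6)| = 0.466
|Γ|² = 0.217
P_refl = |Γ|²·P_inc = 31 W, P_del = (1 − |Γ|²)·P_inc = 112 W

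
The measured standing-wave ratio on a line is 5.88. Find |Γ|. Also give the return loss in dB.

|Γ| ≈ 0.709; return loss ≈ 2.98 dB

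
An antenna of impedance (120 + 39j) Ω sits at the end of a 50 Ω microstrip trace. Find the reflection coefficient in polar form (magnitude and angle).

Γ ≈ 0.459 ∠ 16.2°

Γ = (Z_L − Z_0)/(Z_L + Z_0) = (70 + j39)/(170 + j39)
|Γ| = 80.1/174 = 0.459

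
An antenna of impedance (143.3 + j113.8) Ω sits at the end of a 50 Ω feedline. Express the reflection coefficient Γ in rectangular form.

Γ ≈ 0.616 + j0.226

Γ = (Z_L − Z_0)/(Z_L + Z_0) = (93.3 + j113.8)/(193.3 + j113.8)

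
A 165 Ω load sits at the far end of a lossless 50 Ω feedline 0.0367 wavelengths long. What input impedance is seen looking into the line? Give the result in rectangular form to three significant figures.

Z_in ≈ 109 − j72.5 Ω

βl = 2π × 0.0367 = 13.2°
tan(βl) = tan(13.2°) = 0.235
Z_in = Z_0·(Z_L + jZ_0·tanβl)/(Z_0 + jZ_L·tanβl)
     = 50·(165 + j11.7)/(50 + j38.7)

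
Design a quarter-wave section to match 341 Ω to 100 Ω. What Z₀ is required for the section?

Z_qwt = √(Z_0·R_L) = √(100 × 341) = √34100

Z_qwt ≈ 185 Ω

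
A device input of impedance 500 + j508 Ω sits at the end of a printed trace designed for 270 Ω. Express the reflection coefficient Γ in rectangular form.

Γ = (Z_L − Z_0)/(Z_L + Z_0) = (230 + j508)/(770 + j508)

Γ ≈ 0.511 + j0.322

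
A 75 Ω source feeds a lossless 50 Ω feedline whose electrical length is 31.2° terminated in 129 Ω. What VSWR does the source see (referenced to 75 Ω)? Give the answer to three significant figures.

VSWR ≈ 2.37

tan(βl) = 0.606
Z_in = Z_0·(Z_L + jZ_0·tanβl)/(Z_0 + jZ_L·tanβl) = 51.2 − j49.8 Ω
Γ_s = (Z_in − Z_s)/(Z_in + Z_s) = (-23.8 − j49.8)/(126 − j49.8), |Γ_s| = 0.406
VSWR = (1 + |Γ_s|)/(1 − |Γ_s|)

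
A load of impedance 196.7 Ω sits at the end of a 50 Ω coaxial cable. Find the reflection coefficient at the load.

Γ = 0.595

Γ = (Z_L − Z_0)/(Z_L + Z_0) = (196.7 − 50)/(196.7 + 50) = 146.7/246.7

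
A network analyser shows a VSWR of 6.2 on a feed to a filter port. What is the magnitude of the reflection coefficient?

|Γ| ≈ 0.722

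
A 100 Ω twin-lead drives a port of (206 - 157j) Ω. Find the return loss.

RL ≈ 5.18 dB

Γ = (106 − j157)/(306 − j157), |Γ| = 0.551
RL = −20·log₁₀|Γ| = −20·log₁₀(0.551)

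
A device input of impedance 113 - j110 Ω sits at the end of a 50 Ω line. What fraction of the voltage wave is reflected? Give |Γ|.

Γ = (Z_L − Z_0)/(Z_L + Z_0) = (63 − j110)/(163 − j110)
|Γ| = 127/197

|Γ| ≈ 0.645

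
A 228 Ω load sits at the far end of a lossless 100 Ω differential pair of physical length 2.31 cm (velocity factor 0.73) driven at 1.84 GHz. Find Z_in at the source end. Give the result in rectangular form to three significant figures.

λ = v/f = 0.73·c / 1.84 GHz = 0.119 m
βl = 2π·l/λ = 2π × 0.194 = 69.9°
tan(βl) = tan(69.9°) = 2.73
Z_in = Z_0·(Z_L + jZ_0·tanβl)/(Z_0 + jZ_L·tanβl)
     = 100·(228 + j273)/(100 + j622)

Z_in ≈ 48.5 − j28.9 Ω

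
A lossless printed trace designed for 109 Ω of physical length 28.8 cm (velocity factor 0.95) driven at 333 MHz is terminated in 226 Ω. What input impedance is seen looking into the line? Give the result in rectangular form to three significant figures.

Z_in ≈ 66.1 + j46.6 Ω

λ = v/f = 0.95·c / 333 MHz = 0.856 m
βl = 2π·l/λ = 2π × 0.337 = 121°
tan(βl) = tan(121°) = -1.65
Z_in = Z_0·(Z_L + jZ_0·tanβl)/(Z_0 + jZ_L·tanβl)
     = 109·(226 − j180)/(109 − j374)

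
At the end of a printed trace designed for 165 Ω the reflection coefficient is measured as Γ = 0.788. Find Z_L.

Z_L ≈ 1390 Ω

Z_L = Z_0·(1 + Γ)/(1 − Γ) = 165·(1.79)/(0.212)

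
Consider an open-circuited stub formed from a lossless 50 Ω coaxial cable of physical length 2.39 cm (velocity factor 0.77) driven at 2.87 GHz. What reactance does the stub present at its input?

X_in ≈ 15.2 Ω (inductive)

λ = v/f = 0.77·c / 2.87 GHz = 0.0805 m
βl = 2π·l/λ = 2π × 0.297 = 107°
tan(βl) = -3.29
For an open-circuited stub, Z_in = −jZ_0·cot(βl) = −jZ_0/tan(βl)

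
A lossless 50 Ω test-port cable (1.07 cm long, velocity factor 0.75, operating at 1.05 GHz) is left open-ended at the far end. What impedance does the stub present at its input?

Z_in ≈ −j154 Ω

λ = v/f = 0.75·c / 1.05 GHz = 0.214 m
βl = 2π·l/λ = 2π × 0.0499 = 18°
tan(βl) = 0.324
For an open-ended stub, Z_in = −jZ_0·cot(βl) = −jZ_0/tan(βl)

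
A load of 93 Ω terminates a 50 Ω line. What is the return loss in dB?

RL ≈ 10.4 dB

Γ = (93 − 50)/(93 + 50) = 0.301
RL = −20·log₁₀|Γ| = −20·log₁₀(0.301)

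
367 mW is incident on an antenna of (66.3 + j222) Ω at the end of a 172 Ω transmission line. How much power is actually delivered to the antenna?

|Γ| = |(-105.7 + j222)/(238.3 + j222)| = 0.755
|Γ|² = 0.57
P_refl = |Γ|²·P_inc = 209 mW, P_del = (1 − |Γ|²)·P_inc = 158 mW

P_delivered ≈ 158 mW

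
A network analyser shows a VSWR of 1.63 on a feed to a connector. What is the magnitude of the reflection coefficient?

|Γ| ≈ 0.24

|Γ| = (S − 1)/(S + 1) = (1.63 − 1)/(1.63 + 1) = 0.63/2.63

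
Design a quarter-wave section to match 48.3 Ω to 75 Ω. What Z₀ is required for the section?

Z_qwt = √(Z_0·R_L) = √(75 × 48.3) = √3622

Z_qwt ≈ 60.2 Ω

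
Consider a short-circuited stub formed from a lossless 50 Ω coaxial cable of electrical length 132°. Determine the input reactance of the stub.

tan(βl) = -1.11
For a short-circuited stub, Z_in = jZ_0·tan(βl)

X_in ≈ -55.5 Ω (capacitive)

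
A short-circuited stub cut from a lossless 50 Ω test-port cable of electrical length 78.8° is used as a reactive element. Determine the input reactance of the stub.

X_in ≈ 253 Ω (inductive)

tan(βl) = 5.05
For a short-circuited stub, Z_in = jZ_0·tan(βl)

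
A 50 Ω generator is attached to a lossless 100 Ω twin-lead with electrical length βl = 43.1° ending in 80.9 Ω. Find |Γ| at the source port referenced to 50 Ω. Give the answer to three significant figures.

tan(βl) = 0.936
Z_in = Z_0·(Z_L + jZ_0·tanβl)/(Z_0 + jZ_L·tanβl) = 96.5 + j20.6 Ω
Γ_s = (Z_in − Z_s)/(Z_in + Z_s) = (46.5 + j20.6)/(146 + j20.6), |Γ_s| = 0.344

|Γ| ≈ 0.344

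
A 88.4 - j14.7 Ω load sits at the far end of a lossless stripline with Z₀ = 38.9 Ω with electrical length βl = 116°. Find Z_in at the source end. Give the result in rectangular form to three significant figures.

tan(βl) = tan(116°) = -2.05
Z_in = Z_0·(Z_L + jZ_0·tanβl)/(Z_0 + jZ_L·tanβl)
     = 38.9·(88.4 − j94.5)/(8.76 − j181)

Z_in ≈ 21.1 + j18 Ω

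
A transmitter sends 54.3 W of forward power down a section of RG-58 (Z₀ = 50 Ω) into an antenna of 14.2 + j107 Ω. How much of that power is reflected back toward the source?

|Γ| = |(-35.8 + j107)/(64.2 + j107)| = 0.904
|Γ|² = 0.818
P_refl = |Γ|²·P_inc = 44.4 W, P_del = (1 − |Γ|²)·P_inc = 9.9 W

P_reflected ≈ 44.4 W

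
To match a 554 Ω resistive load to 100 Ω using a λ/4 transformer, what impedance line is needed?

Z_qwt = √(Z_0·R_L) = √(100 × 554) = √55400

Z_qwt ≈ 235 Ω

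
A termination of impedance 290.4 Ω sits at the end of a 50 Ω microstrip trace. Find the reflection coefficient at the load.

Γ = 0.706

Γ = (Z_L − Z_0)/(Z_L + Z_0) = (290.4 − 50)/(290.4 + 50) = 240.4/340.4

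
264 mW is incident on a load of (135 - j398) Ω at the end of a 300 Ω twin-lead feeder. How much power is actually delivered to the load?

|Γ| = |(-165 − j398)/(435 − j398)| = 0.731
|Γ|² = 0.534
P_refl = |Γ|²·P_inc = 141 mW, P_del = (1 − |Γ|²)·P_inc = 123 mW

P_delivered ≈ 123 mW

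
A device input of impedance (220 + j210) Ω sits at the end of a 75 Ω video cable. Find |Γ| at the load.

Γ = (Z_L − Z_0)/(Z_L + Z_0) = (145 + j210)/(295 + j210)
|Γ| = 255/362

|Γ| ≈ 0.705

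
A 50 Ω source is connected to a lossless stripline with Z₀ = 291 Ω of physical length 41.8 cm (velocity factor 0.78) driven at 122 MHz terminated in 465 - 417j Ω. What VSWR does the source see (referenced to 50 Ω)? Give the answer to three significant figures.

λ = v/f = 0.78·c / 122 MHz = 1.92 m
βl = 2π·l/λ = 2π × 0.218 = 78.5°
tan(βl) = 4.9
Z_in = Z_0·(Z_L + jZ_0·tanβl)/(Z_0 + jZ_L·tanβl) = 92.5 + j35.4 Ω
Γ_s = (Z_in − Z_s)/(Z_in + Z_s) = (42.5 + j35.4)/(143 + j35.4), |Γ_s| = 0.377
VSWR = (1 + |Γ_s|)/(1 − |Γ_s|)

VSWR ≈ 2.21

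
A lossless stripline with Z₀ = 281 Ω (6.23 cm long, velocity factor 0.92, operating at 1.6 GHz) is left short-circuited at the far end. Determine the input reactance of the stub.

X_in ≈ -335 Ω (capacitive)

λ = v/f = 0.92·c / 1.6 GHz = 0.172 m
βl = 2π·l/λ = 2π × 0.361 = 130°
tan(βl) = -1.19
For a short-circuited stub, Z_in = jZ_0·tan(βl)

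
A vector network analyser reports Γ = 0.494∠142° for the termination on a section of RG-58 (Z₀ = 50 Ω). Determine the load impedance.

Z_L ≈ 18.7 + j15 Ω

Z_L = Z_0·(1 + Γ)/(1 − Γ) = 50·(0.611 + j0.304)/(1.39 − j0.304)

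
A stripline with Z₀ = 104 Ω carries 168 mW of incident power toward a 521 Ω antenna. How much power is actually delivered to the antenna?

P_delivered ≈ 93.2 mW

Γ = (521 − 104)/(521 + 104) = 0.667
|Γ|² = 0.445
P_refl = |Γ|²·P_inc = 74.8 mW, P_del = (1 − |Γ|²)·P_inc = 93.2 mW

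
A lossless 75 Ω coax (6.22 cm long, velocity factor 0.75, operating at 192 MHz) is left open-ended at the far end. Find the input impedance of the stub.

λ = v/f = 0.75·c / 192 MHz = 1.17 m
βl = 2π·l/λ = 2π × 0.0531 = 19.1°
tan(βl) = 0.346
For an open-ended stub, Z_in = −jZ_0·cot(βl) = −jZ_0/tan(βl)

Z_in ≈ −j216 Ω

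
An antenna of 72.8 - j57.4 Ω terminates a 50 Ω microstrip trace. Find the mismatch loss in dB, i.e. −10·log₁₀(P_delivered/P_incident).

Γ = (22.8 − j57.4)/(122.8 − j57.4), |Γ| = 0.456
|Γ|² = 0.208, so P_del/P_inc = 1 − |Γ|² = 0.792
ML = −10·log₁₀(1 − |Γ|²)

mismatch loss ≈ 1.01 dB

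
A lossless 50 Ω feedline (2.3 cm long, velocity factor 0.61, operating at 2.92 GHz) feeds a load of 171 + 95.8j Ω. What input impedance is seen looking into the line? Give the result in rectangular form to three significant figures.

Z_in ≈ 15.8 + j32.2 Ω

λ = v/f = 0.61·c / 2.92 GHz = 0.0627 m
βl = 2π·l/λ = 2π × 0.367 = 132°
tan(βl) = tan(132°) = -1.11
Z_in = Z_0·(Z_L + jZ_0·tanβl)/(Z_0 + jZ_L·tanβl)
     = 50·(171 + j40.5)/(156 − j189)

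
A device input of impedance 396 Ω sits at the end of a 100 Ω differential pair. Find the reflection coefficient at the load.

Γ = 0.597

Γ = (Z_L − Z_0)/(Z_L + Z_0) = (396 − 100)/(396 + 100) = 296/496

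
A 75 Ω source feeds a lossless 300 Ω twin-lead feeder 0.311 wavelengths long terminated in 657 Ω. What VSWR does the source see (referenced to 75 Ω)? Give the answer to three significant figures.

βl = 2π × 0.311 = 112°
tan(βl) = -2.48
Z_in = Z_0·(Z_L + jZ_0·tanβl)/(Z_0 + jZ_L·tanβl) = 154 + j92.6 Ω
Γ_s = (Z_in − Z_s)/(Z_in + Z_s) = (79 + j92.6)/(229 + j92.6), |Γ_s| = 0.493
VSWR = (1 + |Γ_s|)/(1 − |Γ_s|)

VSWR ≈ 2.94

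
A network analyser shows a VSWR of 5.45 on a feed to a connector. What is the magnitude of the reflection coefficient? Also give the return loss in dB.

|Γ| = (S − 1)/(S + 1) = (5.45 − 1)/(5.45 + 1) = 4.45/6.45
RL = −20·log₁₀|Γ| = −20·log₁₀(0.69)

|Γ| ≈ 0.69; return loss ≈ 3.22 dB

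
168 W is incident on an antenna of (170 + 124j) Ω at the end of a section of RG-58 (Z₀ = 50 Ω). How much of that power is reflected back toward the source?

P_reflected ≈ 78.4 W

|Γ| = |(120 + j124)/(220 + j124)| = 0.683
|Γ|² = 0.467
P_refl = |Γ|²·P_inc = 78.4 W, P_del = (1 − |Γ|²)·P_inc = 89.6 W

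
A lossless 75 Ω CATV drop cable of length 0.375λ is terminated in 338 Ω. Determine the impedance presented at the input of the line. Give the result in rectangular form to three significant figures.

Z_in ≈ 31.7 + j68 Ω

βl = 2π × 0.375 = 135°
tan(βl) = tan(135°) = -1
Z_in = Z_0·(Z_L + jZ_0·tanβl)/(Z_0 + jZ_L·tanβl)
     = 75·(338 − j75)/(75 − j338)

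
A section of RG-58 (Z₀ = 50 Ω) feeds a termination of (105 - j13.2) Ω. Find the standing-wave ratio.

VSWR ≈ 2.14

Γ = (Z_L − Z_0)/(Z_L + Z_0) = (55 − j13.2)/(155 − j13.2)
|Γ| = 56.6/156 = 0.364
VSWR = (1 + |Γ|)/(1 − |Γ|) = 1.36/0.636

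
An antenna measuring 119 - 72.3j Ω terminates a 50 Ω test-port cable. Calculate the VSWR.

Γ = (Z_L − Z_0)/(Z_L + Z_0) = (69 − j72.3)/(169 − j72.3)
|Γ| = 99.9/184 = 0.544
VSWR = (1 + |Γ|)/(1 − |Γ|) = 1.54/0.456

VSWR ≈ 3.38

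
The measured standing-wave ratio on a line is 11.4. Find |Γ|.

|Γ| = (S − 1)/(S + 1) = (11.4 − 1)/(11.4 + 1) = 10.4/12.4

|Γ| ≈ 0.839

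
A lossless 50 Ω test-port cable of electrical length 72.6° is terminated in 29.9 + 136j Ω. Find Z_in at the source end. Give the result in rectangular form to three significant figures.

tan(βl) = tan(72.6°) = 3.19
Z_in = Z_0·(Z_L + jZ_0·tanβl)/(Z_0 + jZ_L·tanβl)
     = 50·(29.9 + j296)/(-384 + j95.4)

Z_in ≈ 5.34 − j37.2 Ω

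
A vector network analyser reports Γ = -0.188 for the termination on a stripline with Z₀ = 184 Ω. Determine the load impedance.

Z_L = Z_0·(1 + Γ)/(1 − Γ) = 184·(0.812)/(1.19)

Z_L ≈ 126 Ω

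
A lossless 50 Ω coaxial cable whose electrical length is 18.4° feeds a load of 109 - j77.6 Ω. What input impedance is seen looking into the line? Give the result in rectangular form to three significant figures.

tan(βl) = tan(18.4°) = 0.333
Z_in = Z_0·(Z_L + jZ_0·tanβl)/(Z_0 + jZ_L·tanβl)
     = 50·(109 − j61)/(75.8 + j36.3)

Z_in ≈ 42.9 − j60.7 Ω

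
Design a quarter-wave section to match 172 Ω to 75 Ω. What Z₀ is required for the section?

Z_qwt ≈ 114 Ω

Z_qwt = √(Z_0·R_L) = √(75 × 172) = √12900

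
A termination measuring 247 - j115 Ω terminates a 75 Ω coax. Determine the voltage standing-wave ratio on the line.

VSWR ≈ 4.06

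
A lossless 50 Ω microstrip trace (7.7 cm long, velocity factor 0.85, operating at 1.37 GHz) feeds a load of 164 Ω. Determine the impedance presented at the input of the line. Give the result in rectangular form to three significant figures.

λ = v/f = 0.85·c / 1.37 GHz = 0.186 m
βl = 2π·l/λ = 2π × 0.414 = 149°
tan(βl) = tan(149°) = -0.603
Z_in = Z_0·(Z_L + jZ_0·tanβl)/(Z_0 + jZ_L·tanβl)
     = 50·(164 − j30.1)/(50 − j98.8)

Z_in ≈ 45.6 + j59.9 Ω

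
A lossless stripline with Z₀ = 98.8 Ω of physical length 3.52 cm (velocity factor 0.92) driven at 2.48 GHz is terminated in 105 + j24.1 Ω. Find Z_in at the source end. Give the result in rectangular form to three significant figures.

λ = v/f = 0.92·c / 2.48 GHz = 0.111 m
βl = 2π·l/λ = 2π × 0.316 = 114°
tan(βl) = tan(114°) = -2.26
Z_in = Z_0·(Z_L + jZ_0·tanβl)/(Z_0 + jZ_L·tanβl)
     = 98.8·(105 − j199)/(153 − j237)

Z_in ≈ 78.4 − j6.95 Ω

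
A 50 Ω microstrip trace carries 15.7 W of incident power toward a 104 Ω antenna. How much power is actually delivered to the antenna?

Γ = (104 − 50)/(104 + 50) = 0.351
|Γ|² = 0.123
P_refl = |Γ|²·P_inc = 1.93 W, P_del = (1 − |Γ|²)·P_inc = 13.8 W

P_delivered ≈ 13.8 W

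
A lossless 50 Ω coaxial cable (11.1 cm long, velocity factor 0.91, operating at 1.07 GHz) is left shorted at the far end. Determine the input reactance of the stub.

λ = v/f = 0.91·c / 1.07 GHz = 0.255 m
βl = 2π·l/λ = 2π × 0.435 = 157°
tan(βl) = -0.432
For a shorted stub, Z_in = jZ_0·tan(βl)

X_in ≈ -21.6 Ω (capacitive)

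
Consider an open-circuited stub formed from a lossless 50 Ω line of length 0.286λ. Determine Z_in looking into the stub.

βl = 2π × 0.286 = 103°
tan(βl) = -4.35
For an open-circuited stub, Z_in = −jZ_0·cot(βl) = −jZ_0/tan(βl)

Z_in ≈ +j11.5 Ω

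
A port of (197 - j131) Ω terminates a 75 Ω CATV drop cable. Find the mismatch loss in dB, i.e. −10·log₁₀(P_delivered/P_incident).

mismatch loss ≈ 1.88 dB

Γ = (122 − j131)/(272 − j131), |Γ| = 0.593
|Γ|² = 0.352, so P_del/P_inc = 1 − |Γ|² = 0.648
ML = −10·log₁₀(1 − |Γ|²)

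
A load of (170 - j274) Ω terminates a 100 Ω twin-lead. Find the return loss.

RL ≈ 2.67 dB

Γ = (70 − j274)/(270 − j274), |Γ| = 0.735
RL = −20·log₁₀|Γ| = −20·log₁₀(0.735)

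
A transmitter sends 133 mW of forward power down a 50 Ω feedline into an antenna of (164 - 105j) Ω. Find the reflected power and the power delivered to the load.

P_reflected ≈ 56.2 mW; P_delivered ≈ 76.8 mW

|Γ| = |(114 − j105)/(214 − j105)| = 0.65
|Γ|² = 0.423
P_refl = |Γ|²·P_inc = 56.2 mW, P_del = (1 − |Γ|²)·P_inc = 76.8 mW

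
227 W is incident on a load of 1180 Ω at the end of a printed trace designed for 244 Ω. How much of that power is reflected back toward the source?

Γ = (1180 − 244)/(1180 + 244) = 0.657
|Γ|² = 0.432
P_refl = |Γ|²·P_inc = 98.1 W, P_del = (1 − |Γ|²)·P_inc = 129 W

P_reflected ≈ 98.1 W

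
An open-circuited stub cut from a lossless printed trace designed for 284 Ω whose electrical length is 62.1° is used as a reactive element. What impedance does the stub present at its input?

Z_in ≈ −j150 Ω

tan(βl) = 1.89
For an open-circuited stub, Z_in = −jZ_0·cot(βl) = −jZ_0/tan(βl)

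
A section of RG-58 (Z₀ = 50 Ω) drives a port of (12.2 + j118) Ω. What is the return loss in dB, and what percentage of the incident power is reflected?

RL ≈ 0.641 dB; 86.3% of incident power reflected

Γ = (-37.8 + j118)/(62.2 + j118), |Γ| = 0.929
RL = −20·log₁₀(0.929) = 0.641 dB
P_refl/P_inc = |Γ|² = 0.863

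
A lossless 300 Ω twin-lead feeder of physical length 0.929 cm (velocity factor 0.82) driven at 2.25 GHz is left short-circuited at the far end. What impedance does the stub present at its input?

λ = v/f = 0.82·c / 2.25 GHz = 0.109 m
βl = 2π·l/λ = 2π × 0.085 = 30.6°
tan(βl) = 0.591
For a short-circuited stub, Z_in = jZ_0·tan(βl)

Z_in ≈ +j177 Ω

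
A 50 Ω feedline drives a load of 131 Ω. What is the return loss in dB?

RL ≈ 6.98 dB

Γ = (131 − 50)/(131 + 50) = 0.448
RL = −20·log₁₀|Γ| = −20·log₁₀(0.448)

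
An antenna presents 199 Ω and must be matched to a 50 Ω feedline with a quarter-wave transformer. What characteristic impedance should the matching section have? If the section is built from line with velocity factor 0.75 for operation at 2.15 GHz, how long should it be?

Z_qwt ≈ 99.7 Ω; length ≈ 2.62 cm

Z_qwt = √(Z_0·R_L) = √(50 × 199) = √9950
λ = 0.75·c/f = 0.105 m, so l = λ/4 = 0.0262 m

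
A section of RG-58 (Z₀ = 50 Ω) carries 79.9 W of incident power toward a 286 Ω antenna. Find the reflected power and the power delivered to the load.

Γ = (286 − 50)/(286 + 50) = 0.702
|Γ|² = 0.493
P_refl = |Γ|²·P_inc = 39.4 W, P_del = (1 − |Γ|²)·P_inc = 40.5 W

P_reflected ≈ 39.4 W; P_delivered ≈ 40.5 W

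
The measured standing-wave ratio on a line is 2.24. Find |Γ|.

|Γ| ≈ 0.383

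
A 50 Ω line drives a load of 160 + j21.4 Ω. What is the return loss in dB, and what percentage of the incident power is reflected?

RL ≈ 5.5 dB; 28.2% of incident power reflected

Γ = (110 + j21.4)/(210 + j21.4), |Γ| = 0.531
RL = −20·log₁₀(0.531) = 5.5 dB
P_refl/P_inc = |Γ|² = 0.282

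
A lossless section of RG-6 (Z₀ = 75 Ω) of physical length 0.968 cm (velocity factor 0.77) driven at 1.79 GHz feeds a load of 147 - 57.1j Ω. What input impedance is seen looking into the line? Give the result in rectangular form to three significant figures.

Z_in ≈ 63.3 − j59.2 Ω

λ = v/f = 0.77·c / 1.79 GHz = 0.129 m
βl = 2π·l/λ = 2π × 0.075 = 27°
tan(βl) = tan(27°) = 0.51
Z_in = Z_0·(Z_L + jZ_0·tanβl)/(Z_0 + jZ_L·tanβl)
     = 75·(147 − j18.9)/(104 + j74.9)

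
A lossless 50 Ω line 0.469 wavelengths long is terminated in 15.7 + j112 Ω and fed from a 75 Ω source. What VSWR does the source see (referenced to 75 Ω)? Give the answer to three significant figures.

βl = 2π × 0.469 = 169°
tan(βl) = -0.197
Z_in = Z_0·(Z_L + jZ_0·tanβl)/(Z_0 + jZ_L·tanβl) = 7.83 + j71.2 Ω
Γ_s = (Z_in − Z_s)/(Z_in + Z_s) = (-67.2 + j71.2)/(82.8 + j71.2), |Γ_s| = 0.896
VSWR = (1 + |Γ_s|)/(1 − |Γ_s|)

VSWR ≈ 18.3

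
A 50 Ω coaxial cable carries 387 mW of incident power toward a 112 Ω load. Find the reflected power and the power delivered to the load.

P_reflected ≈ 56.7 mW; P_delivered ≈ 330 mW

Γ = (112 − 50)/(112 + 50) = 0.383
|Γ|² = 0.146
P_refl = |Γ|²·P_inc = 56.7 mW, P_del = (1 − |Γ|²)·P_inc = 330 mW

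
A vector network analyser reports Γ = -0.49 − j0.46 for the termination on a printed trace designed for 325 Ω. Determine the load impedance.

Z_L ≈ 73.3 − j123 Ω

Z_L = Z_0·(1 + Γ)/(1 − Γ) = 325·(0.51 − j0.46)/(1.49 + j0.46)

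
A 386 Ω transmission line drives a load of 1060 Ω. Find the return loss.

Γ = (1060 − 386)/(1060 + 386) = 0.466
RL = −20·log₁₀|Γ| = −20·log₁₀(0.466)

RL ≈ 6.63 dB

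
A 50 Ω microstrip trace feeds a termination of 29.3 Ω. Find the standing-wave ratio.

VSWR ≈ 1.71

Γ = (29.3 − 50)/(29.3 + 50) = -0.261
VSWR = (1 + 0.261)/(1 − 0.261)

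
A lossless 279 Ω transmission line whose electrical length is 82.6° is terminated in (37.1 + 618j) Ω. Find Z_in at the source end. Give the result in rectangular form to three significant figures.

tan(βl) = tan(82.6°) = 7.7
Z_in = Z_0·(Z_L + jZ_0·tanβl)/(Z_0 + jZ_L·tanβl)
     = 279·(37.1 + j2770)/(-4480 + j286)

Z_in ≈ 8.64 − j172 Ω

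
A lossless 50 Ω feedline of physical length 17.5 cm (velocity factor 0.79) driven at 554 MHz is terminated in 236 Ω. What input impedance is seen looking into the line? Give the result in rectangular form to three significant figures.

Z_in ≈ 32.7 + j67 Ω

λ = v/f = 0.79·c / 554 MHz = 0.428 m
βl = 2π·l/λ = 2π × 0.409 = 147°
tan(βl) = tan(147°) = -0.643
Z_in = Z_0·(Z_L + jZ_0·tanβl)/(Z_0 + jZ_L·tanβl)
     = 50·(236 − j32.1)/(50 − j152)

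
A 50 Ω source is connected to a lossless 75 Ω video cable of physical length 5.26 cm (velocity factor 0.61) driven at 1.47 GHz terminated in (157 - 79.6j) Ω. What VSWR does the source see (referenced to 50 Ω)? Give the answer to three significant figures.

VSWR ≈ 3.97

λ = v/f = 0.61·c / 1.47 GHz = 0.124 m
βl = 2π·l/λ = 2π × 0.423 = 152°
tan(βl) = -0.529
Z_in = Z_0·(Z_L + jZ_0·tanβl)/(Z_0 + jZ_L·tanβl) = 142 + j85.7 Ω
Γ_s = (Z_in − Z_s)/(Z_in + Z_s) = (91.6 + j85.7)/(192 + j85.7), |Γ_s| = 0.598
VSWR = (1 + |Γ_s|)/(1 − |Γ_s|)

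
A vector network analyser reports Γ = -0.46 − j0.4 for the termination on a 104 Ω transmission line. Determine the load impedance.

Z_L ≈ 28.5 − j36.3 Ω

Z_L = Z_0·(1 + Γ)/(1 − Γ) = 104·(0.54 − j0.4)/(1.46 + j0.4)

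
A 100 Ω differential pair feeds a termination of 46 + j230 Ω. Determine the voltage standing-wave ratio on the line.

VSWR ≈ 14.1

Γ = (Z_L − Z_0)/(Z_L + Z_0) = (-54 + j230)/(146 + j230)
|Γ| = 236/272 = 0.867
VSWR = (1 + |Γ|)/(1 − |Γ|) = 1.87/0.133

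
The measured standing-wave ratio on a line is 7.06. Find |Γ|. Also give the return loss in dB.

|Γ| ≈ 0.752; return loss ≈ 2.48 dB

|Γ| = (S − 1)/(S + 1) = (7.06 − 1)/(7.06 + 1) = 6.06/8.06
RL = −20·log₁₀|Γ| = −20·log₁₀(0.752)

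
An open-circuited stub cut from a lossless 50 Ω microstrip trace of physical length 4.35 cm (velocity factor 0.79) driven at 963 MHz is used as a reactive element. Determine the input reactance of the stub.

X_in ≈ -24.8 Ω (capacitive)

λ = v/f = 0.79·c / 963 MHz = 0.246 m
βl = 2π·l/λ = 2π × 0.177 = 63.6°
tan(βl) = 2.02
For an open-circuited stub, Z_in = −jZ_0·cot(βl) = −jZ_0/tan(βl)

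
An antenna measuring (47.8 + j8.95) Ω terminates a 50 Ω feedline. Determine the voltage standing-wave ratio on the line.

VSWR ≈ 1.21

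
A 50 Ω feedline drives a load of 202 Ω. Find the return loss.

Γ = (202 − 50)/(202 + 50) = 0.603
RL = −20·log₁₀|Γ| = −20·log₁₀(0.603)

RL ≈ 4.39 dB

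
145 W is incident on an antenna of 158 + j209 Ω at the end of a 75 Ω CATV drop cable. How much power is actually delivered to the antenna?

|Γ| = |(83 + j209)/(233 + j209)| = 0.718
|Γ|² = 0.516
P_refl = |Γ|²·P_inc = 74.8 W, P_del = (1 − |Γ|²)·P_inc = 70.2 W

P_delivered ≈ 70.2 W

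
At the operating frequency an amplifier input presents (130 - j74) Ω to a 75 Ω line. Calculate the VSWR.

VSWR ≈ 2.47

Γ = (Z_L − Z_0)/(Z_L + Z_0) = (55 − j74)/(205 − j74)
|Γ| = 92.2/218 = 0.423
VSWR = (1 + |Γ|)/(1 − |Γ|) = 1.42/0.577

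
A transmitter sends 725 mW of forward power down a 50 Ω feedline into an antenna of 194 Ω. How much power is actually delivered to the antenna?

P_delivered ≈ 472 mW

Γ = (194 − 50)/(194 + 50) = 0.59
|Γ|² = 0.348
P_refl = |Γ|²·P_inc = 253 mW, P_del = (1 − |Γ|²)·P_inc = 472 mW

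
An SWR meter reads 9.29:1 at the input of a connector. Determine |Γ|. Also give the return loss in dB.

|Γ| ≈ 0.806; return loss ≈ 1.88 dB

|Γ| = (S − 1)/(S + 1) = (9.29 − 1)/(9.29 + 1) = 8.29/10.3
RL = −20·log₁₀|Γ| = −20·log₁₀(0.806)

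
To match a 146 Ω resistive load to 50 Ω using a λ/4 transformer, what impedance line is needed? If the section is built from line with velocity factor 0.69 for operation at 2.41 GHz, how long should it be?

Z_qwt ≈ 85.4 Ω; length ≈ 2.15 cm

Z_qwt = √(Z_0·R_L) = √(50 × 146) = √7300
λ = 0.69·c/f = 0.0859 m, so l = λ/4 = 0.0215 m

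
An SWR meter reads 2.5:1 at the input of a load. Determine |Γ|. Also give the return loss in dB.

|Γ| ≈ 0.429; return loss ≈ 7.36 dB

|Γ| = (S − 1)/(S + 1) = (2.5 − 1)/(2.5 + 1) = 1.5/3.5
RL = −20·log₁₀|Γ| = −20·log₁₀(0.429)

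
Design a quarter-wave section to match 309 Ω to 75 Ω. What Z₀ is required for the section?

Z_qwt = √(Z_0·R_L) = √(75 × 309) = √23180

Z_qwt ≈ 152 Ω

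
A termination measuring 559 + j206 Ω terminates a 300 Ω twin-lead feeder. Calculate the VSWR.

Γ = (Z_L − Z_0)/(Z_L + Z_0) = (259 + j206)/(859 + j206)
|Γ| = 331/883 = 0.375
VSWR = (1 + |Γ|)/(1 − |Γ|) = 1.37/0.625

VSWR ≈ 2.2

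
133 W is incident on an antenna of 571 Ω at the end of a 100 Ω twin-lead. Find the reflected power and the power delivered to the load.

P_reflected ≈ 65.5 W; P_delivered ≈ 67.5 W

Γ = (571 − 100)/(571 + 100) = 0.702
|Γ|² = 0.493
P_refl = |Γ|²·P_inc = 65.5 W, P_del = (1 − |Γ|²)·P_inc = 67.5 W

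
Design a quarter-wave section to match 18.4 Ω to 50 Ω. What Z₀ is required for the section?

Z_qwt = √(Z_0·R_L) = √(50 × 18.4) = √920

Z_qwt ≈ 30.3 Ω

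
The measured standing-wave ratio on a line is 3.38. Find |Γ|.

|Γ| ≈ 0.543

|Γ| = (S − 1)/(S + 1) = (3.38 − 1)/(3.38 + 1) = 2.38/4.38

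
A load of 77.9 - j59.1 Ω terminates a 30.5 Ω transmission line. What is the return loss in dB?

Γ = (47.4 − j59.1)/(108.4 − j59.1), |Γ| = 0.614
RL = −20·log₁₀|Γ| = −20·log₁₀(0.614)

RL ≈ 4.24 dB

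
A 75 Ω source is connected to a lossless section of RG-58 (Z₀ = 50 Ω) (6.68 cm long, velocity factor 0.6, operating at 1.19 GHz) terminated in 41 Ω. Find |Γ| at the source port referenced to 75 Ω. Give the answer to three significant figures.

λ = v/f = 0.6·c / 1.19 GHz = 0.151 m
βl = 2π·l/λ = 2π × 0.442 = 159°
tan(βl) = -0.384
Z_in = Z_0·(Z_L + jZ_0·tanβl)/(Z_0 + jZ_L·tanβl) = 42.8 − j5.72 Ω
Γ_s = (Z_in − Z_s)/(Z_in + Z_s) = (-32.2 − j5.72)/(118 − j5.72), |Γ_s| = 0.277

|Γ| ≈ 0.277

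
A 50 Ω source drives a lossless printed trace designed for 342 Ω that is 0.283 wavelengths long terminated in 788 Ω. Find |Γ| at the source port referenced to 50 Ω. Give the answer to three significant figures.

|Γ| ≈ 0.561

βl = 2π × 0.283 = 102°
tan(βl) = -4.75
Z_in = Z_0·(Z_L + jZ_0·tanβl)/(Z_0 + jZ_L·tanβl) = 154 + j57.9 Ω
Γ_s = (Z_in − Z_s)/(Z_in + Z_s) = (104 + j57.9)/(204 + j57.9), |Γ_s| = 0.561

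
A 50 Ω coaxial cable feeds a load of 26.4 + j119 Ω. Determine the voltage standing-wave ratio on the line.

VSWR ≈ 13.1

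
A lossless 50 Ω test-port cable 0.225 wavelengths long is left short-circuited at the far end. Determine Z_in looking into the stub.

βl = 2π × 0.225 = 81°
tan(βl) = 6.31
For a short-circuited stub, Z_in = jZ_0·tan(βl)

Z_in ≈ +j316 Ω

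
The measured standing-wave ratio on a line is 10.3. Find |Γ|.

|Γ| = (S − 1)/(S + 1) = (10.3 − 1)/(10.3 + 1) = 9.3/11.3

|Γ| ≈ 0.823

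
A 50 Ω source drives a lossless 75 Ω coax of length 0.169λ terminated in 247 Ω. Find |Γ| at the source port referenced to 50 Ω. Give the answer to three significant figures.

|Γ| ≈ 0.487

βl = 2π × 0.169 = 60.8°
tan(βl) = 1.79
Z_in = Z_0·(Z_L + jZ_0·tanβl)/(Z_0 + jZ_L·tanβl) = 29 − j36.9 Ω
Γ_s = (Z_in − Z_s)/(Z_in + Z_s) = (-21 − j36.9)/(79 − j36.9), |Γ_s| = 0.487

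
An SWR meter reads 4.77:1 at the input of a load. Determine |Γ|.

|Γ| ≈ 0.653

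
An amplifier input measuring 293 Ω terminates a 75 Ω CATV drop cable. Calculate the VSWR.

VSWR ≈ 3.91

For a purely resistive load, VSWR = R_L/Z_0 or Z_0/R_L (whichever > 1) = 293/75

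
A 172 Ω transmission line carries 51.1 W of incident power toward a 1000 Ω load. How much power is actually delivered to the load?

P_delivered ≈ 25.6 W

Γ = (1000 − 172)/(1000 + 172) = 0.706
|Γ|² = 0.499
P_refl = |Γ|²·P_inc = 25.5 W, P_del = (1 − |Γ|²)·P_inc = 25.6 W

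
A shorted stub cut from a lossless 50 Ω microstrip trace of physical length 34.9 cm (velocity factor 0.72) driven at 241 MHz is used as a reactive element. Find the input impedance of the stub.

λ = v/f = 0.72·c / 241 MHz = 0.896 m
βl = 2π·l/λ = 2π × 0.389 = 140°
tan(βl) = -0.834
For a shorted stub, Z_in = jZ_0·tan(βl)

Z_in ≈ −j41.7 Ω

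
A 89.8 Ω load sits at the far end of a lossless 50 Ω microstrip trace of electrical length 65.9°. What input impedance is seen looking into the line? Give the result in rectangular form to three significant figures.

tan(βl) = tan(65.9°) = 2.24
Z_in = Z_0·(Z_L + jZ_0·tanβl)/(Z_0 + jZ_L·tanβl)
     = 50·(89.8 + j112)/(50 + j201)

Z_in ≈ 31.5 − j14.5 Ω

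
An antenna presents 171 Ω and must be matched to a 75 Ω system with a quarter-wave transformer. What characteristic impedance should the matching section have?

Z_qwt ≈ 113 Ω

Z_qwt = √(Z_0·R_L) = √(75 × 171) = √12820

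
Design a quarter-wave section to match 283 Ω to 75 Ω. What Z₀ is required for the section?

Z_qwt ≈ 146 Ω

Z_qwt = √(Z_0·R_L) = √(75 × 283) = √21220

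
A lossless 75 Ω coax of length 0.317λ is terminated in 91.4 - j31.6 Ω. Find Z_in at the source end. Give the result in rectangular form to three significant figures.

Z_in ≈ 73.8 + j32 Ω

βl = 2π × 0.317 = 114°
tan(βl) = tan(114°) = -2.23
Z_in = Z_0·(Z_L + jZ_0·tanβl)/(Z_0 + jZ_L·tanβl)
     = 75·(91.4 − j199)/(4.42 − j204)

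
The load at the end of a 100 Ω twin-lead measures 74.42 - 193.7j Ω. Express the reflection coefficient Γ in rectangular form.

Γ ≈ 0.487 − j0.57

Γ = (Z_L − Z_0)/(Z_L + Z_0) = (-25.58 − j193.7)/(174.4 − j193.7)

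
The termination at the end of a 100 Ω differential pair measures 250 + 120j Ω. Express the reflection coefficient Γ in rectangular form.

Γ ≈ 0.489 + j0.175

Γ = (Z_L − Z_0)/(Z_L + Z_0) = (150 + j120)/(350 + j120)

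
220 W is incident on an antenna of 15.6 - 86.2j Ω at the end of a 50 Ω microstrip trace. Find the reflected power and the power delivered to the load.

P_reflected ≈ 162 W; P_delivered ≈ 58.5 W

|Γ| = |(-34.4 − j86.2)/(65.6 − j86.2)| = 0.857
|Γ|² = 0.734
P_refl = |Γ|²·P_inc = 162 W, P_del = (1 − |Γ|²)·P_inc = 58.5 W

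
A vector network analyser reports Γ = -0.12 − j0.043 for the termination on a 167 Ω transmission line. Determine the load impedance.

Z_L ≈ 131 − j11.4 Ω

Z_L = Z_0·(1 + Γ)/(1 − Γ) = 167·(0.88 − j0.043)/(1.12 + j0.043)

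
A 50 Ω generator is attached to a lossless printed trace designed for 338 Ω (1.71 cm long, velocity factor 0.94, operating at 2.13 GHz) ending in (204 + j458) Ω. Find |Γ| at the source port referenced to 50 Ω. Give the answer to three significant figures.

λ = v/f = 0.94·c / 2.13 GHz = 0.132 m
βl = 2π·l/λ = 2π × 0.129 = 46.5°
tan(βl) = 1.05
Z_in = Z_0·(Z_L + jZ_0·tanβl)/(Z_0 + jZ_L·tanβl) = 733 − j814 Ω
Γ_s = (Z_in − Z_s)/(Z_in + Z_s) = (683 − j814)/(783 − j814), |Γ_s| = 0.941

|Γ| ≈ 0.941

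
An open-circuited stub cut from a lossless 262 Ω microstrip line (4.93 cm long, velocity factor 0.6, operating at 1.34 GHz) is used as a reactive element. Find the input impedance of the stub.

Z_in ≈ +j237 Ω

λ = v/f = 0.6·c / 1.34 GHz = 0.134 m
βl = 2π·l/λ = 2π × 0.367 = 132°
tan(βl) = -1.11
For an open-circuited stub, Z_in = −jZ_0·cot(βl) = −jZ_0/tan(βl)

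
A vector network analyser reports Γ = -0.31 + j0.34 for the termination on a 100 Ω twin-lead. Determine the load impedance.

Z_L = Z_0·(1 + Γ)/(1 − Γ) = 100·(0.69 + j0.34)/(1.31 − j0.34)

Z_L ≈ 43 + j37.1 Ω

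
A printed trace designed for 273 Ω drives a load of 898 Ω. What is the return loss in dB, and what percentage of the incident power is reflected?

RL ≈ 5.45 dB; 28.5% of incident power reflected

Γ = (898 − 273)/(898 + 273) = 0.534
RL = −20·log₁₀(0.534) = 5.45 dB
P_refl/P_inc = |Γ|² = 0.285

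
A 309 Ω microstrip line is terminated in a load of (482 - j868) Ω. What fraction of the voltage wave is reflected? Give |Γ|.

Γ = (Z_L − Z_0)/(Z_L + Z_0) = (173 − j868)/(791 − j868)
|Γ| = 885/1170

|Γ| ≈ 0.754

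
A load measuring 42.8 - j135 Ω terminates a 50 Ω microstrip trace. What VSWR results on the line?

Γ = (Z_L − Z_0)/(Z_L + Z_0) = (-7.2 − j135)/(92.8 − j135)
|Γ| = 135/164 = 0.825
VSWR = (1 + |Γ|)/(1 − |Γ|) = 1.83/0.175

VSWR ≈ 10.4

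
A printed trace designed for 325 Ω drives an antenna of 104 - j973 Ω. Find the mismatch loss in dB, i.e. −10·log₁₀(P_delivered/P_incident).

mismatch loss ≈ 9.22 dB

Γ = (-221 − j973)/(429 − j973), |Γ| = 0.938
|Γ|² = 0.88, so P_del/P_inc = 1 − |Γ|² = 0.12
ML = −10·log₁₀(1 − |Γ|²)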